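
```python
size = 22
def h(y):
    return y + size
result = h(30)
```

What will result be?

Step 1: size = 22 is defined globally.
Step 2: h(30) uses parameter y = 30 and looks up size from global scope = 22.
Step 3: result = 30 + 22 = 52

The answer is 52.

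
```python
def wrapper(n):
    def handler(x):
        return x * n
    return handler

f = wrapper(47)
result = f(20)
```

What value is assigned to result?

Step 1: wrapper(47) creates a closure capturing n = 47.
Step 2: f(20) computes 20 * 47 = 940.
Step 3: result = 940

The answer is 940.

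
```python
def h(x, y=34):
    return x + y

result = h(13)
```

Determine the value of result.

Step 1: h(13) uses default y = 34.
Step 2: Returns 13 + 34 = 47.
Step 3: result = 47

The answer is 47.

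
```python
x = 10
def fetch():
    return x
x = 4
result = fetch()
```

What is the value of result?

Step 1: x is first set to 10, then reassigned to 4.
Step 2: fetch() is called after the reassignment, so it looks up the current global x = 4.
Step 3: result = 4

The answer is 4.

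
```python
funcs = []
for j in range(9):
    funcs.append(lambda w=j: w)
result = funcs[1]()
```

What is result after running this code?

Step 1: Default argument w=j captures j's value at each iteration.
Step 2: funcs[1] captured w = 1 when j was 1.
Step 3: result = 1

The answer is 1.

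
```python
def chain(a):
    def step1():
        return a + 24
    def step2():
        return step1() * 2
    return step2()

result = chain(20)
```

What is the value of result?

Step 1: chain(20) captures a = 20.
Step 2: step2() calls step1() which returns 20 + 24 = 44.
Step 3: step2() returns 44 * 2 = 88

The answer is 88.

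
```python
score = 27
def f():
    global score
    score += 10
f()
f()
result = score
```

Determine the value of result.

Step 1: score = 27.
Step 2: First f(): score = 27 + 10 = 37.
Step 3: Second f(): score = 37 + 10 = 47. result = 47

The answer is 47.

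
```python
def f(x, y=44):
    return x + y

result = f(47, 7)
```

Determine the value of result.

Step 1: f(47, 7) overrides default y with 7.
Step 2: Returns 47 + 7 = 54.
Step 3: result = 54

The answer is 54.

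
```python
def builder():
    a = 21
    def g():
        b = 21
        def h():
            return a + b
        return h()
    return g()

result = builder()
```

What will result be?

Step 1: builder() defines a = 21. g() defines b = 21.
Step 2: h() accesses both from enclosing scopes: a = 21, b = 21.
Step 3: result = 21 + 21 = 42

The answer is 42.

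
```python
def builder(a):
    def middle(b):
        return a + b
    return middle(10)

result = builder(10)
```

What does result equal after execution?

Step 1: builder(10) passes a = 10.
Step 2: middle(10) has b = 10, reads a = 10 from enclosing.
Step 3: result = 10 + 10 = 20

The answer is 20.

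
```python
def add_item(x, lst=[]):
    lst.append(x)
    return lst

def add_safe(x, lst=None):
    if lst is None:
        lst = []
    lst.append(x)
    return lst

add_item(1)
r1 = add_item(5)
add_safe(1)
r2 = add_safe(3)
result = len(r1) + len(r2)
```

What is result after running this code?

Step 1: add_item shares mutable default: after 2 calls, lst = [1, 5], len = 2.
Step 2: add_safe creates fresh list each time: r2 = [3], len = 1.
Step 3: result = 2 + 1 = 3

The answer is 3.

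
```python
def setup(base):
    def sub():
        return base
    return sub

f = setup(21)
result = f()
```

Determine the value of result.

Step 1: setup(21) creates closure capturing base = 21.
Step 2: f() returns the captured base = 21.
Step 3: result = 21

The answer is 21.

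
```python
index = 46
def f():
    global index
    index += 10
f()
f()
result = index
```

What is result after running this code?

Step 1: index = 46.
Step 2: First f(): index = 46 + 10 = 56.
Step 3: Second f(): index = 56 + 10 = 66. result = 66

The answer is 66.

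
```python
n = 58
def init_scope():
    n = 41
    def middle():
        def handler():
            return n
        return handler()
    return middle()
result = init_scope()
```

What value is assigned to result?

Step 1: init_scope() defines n = 41. middle() and handler() have no local n.
Step 2: handler() checks local (none), enclosing middle() (none), enclosing init_scope() and finds n = 41.
Step 3: result = 41

The answer is 41.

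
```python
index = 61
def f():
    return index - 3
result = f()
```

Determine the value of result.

Step 1: index = 61 is defined globally.
Step 2: f() looks up index from global scope = 61, then computes 61 - 3 = 58.
Step 3: result = 58

The answer is 58.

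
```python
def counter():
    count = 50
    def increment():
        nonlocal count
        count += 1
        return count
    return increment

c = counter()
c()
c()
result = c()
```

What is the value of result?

Step 1: counter() creates closure with count = 50.
Step 2: Each c() call increments count via nonlocal. After 3 calls: 50 + 3 = 53.
Step 3: result = 53

The answer is 53.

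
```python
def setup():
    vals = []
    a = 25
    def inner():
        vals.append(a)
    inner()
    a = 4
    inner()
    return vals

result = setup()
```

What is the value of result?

Step 1: a = 25. inner() appends current a to vals.
Step 2: First inner(): appends 25. Then a = 4.
Step 3: Second inner(): appends 4 (closure sees updated a). result = [25, 4]

The answer is [25, 4].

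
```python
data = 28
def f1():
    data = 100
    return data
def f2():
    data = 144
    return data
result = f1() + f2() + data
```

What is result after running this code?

Step 1: Each function shadows global data with its own local.
Step 2: f1() returns 100, f2() returns 144.
Step 3: Global data = 28 is unchanged. result = 100 + 144 + 28 = 272

The answer is 272.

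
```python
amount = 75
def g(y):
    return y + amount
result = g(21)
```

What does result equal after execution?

Step 1: amount = 75 is defined globally.
Step 2: g(21) uses parameter y = 21 and looks up amount from global scope = 75.
Step 3: result = 21 + 75 = 96

The answer is 96.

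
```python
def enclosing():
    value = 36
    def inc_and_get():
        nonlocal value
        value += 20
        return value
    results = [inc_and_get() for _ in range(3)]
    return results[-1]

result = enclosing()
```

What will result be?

Step 1: value = 36.
Step 2: Three calls to inc_and_get(), each adding 20.
Step 3: Last value = 36 + 20 * 3 = 96

The answer is 96.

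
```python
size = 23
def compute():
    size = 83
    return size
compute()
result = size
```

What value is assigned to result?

Step 1: size = 23 globally.
Step 2: compute() creates a LOCAL size = 83 (no global keyword!).
Step 3: The global size is unchanged. result = 23

The answer is 23.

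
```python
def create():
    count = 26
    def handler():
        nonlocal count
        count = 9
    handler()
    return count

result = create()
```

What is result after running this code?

Step 1: create() sets count = 26.
Step 2: handler() uses nonlocal to reassign count = 9.
Step 3: result = 9

The answer is 9.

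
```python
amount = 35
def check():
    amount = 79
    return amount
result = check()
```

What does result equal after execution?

Step 1: Global amount = 35.
Step 2: check() creates local amount = 79, shadowing the global.
Step 3: Returns local amount = 79. result = 79

The answer is 79.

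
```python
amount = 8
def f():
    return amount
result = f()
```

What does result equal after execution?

Step 1: amount = 8 is defined in the global scope.
Step 2: f() looks up amount. No local amount exists, so Python checks the global scope via LEGB rule and finds amount = 8.
Step 3: result = 8

The answer is 8.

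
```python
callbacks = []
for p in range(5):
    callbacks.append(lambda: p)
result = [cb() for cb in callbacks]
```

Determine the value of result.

Step 1: All 5 lambdas share the same variable p.
Step 2: After the loop, p = 4.
Step 3: Each call returns 4. result = [4, 4, 4, 4, 4]

The answer is [4, 4, 4, 4, 4].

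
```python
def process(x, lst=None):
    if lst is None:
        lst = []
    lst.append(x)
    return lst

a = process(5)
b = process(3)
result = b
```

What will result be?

Step 1: None default with guard creates a NEW list each call.
Step 2: a = [5] (fresh list). b = [3] (another fresh list).
Step 3: result = [3] (this is the fix for mutable default)

The answer is [3].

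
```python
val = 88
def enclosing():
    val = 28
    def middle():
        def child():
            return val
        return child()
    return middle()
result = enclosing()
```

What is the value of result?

Step 1: enclosing() defines val = 28. middle() and child() have no local val.
Step 2: child() checks local (none), enclosing middle() (none), enclosing enclosing() and finds val = 28.
Step 3: result = 28

The answer is 28.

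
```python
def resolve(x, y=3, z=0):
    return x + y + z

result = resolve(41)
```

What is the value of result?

Step 1: resolve(41) uses defaults y = 3, z = 0.
Step 2: Returns 41 + 3 + 0 = 44.
Step 3: result = 44

The answer is 44.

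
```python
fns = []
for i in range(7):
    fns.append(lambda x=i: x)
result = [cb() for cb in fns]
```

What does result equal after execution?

Step 1: Default arg x=i captures i at each iteration.
Step 2: Each lambda has its own default: 0, 1, ..., 6.
Step 3: result = [0, 1, 2, 3, 4, 5, 6]

The answer is [0, 1, 2, 3, 4, 5, 6].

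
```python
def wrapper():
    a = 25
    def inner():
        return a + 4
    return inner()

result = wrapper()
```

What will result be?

Step 1: wrapper() defines a = 25.
Step 2: inner() reads a = 25 from enclosing scope, returns 25 + 4 = 29.
Step 3: result = 29

The answer is 29.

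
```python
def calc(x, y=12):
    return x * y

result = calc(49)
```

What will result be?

Step 1: calc(49) uses default y = 12.
Step 2: Returns 49 * 12 = 588.
Step 3: result = 588

The answer is 588.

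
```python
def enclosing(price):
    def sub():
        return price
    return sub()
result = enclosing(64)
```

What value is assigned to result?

Step 1: enclosing(64) binds parameter price = 64.
Step 2: sub() looks up price in enclosing scope and finds the parameter price = 64.
Step 3: result = 64

The answer is 64.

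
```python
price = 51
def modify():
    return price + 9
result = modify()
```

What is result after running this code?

Step 1: price = 51 is defined globally.
Step 2: modify() looks up price from global scope = 51, then computes 51 + 9 = 60.
Step 3: result = 60

The answer is 60.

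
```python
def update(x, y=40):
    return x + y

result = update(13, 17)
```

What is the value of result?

Step 1: update(13, 17) overrides default y with 17.
Step 2: Returns 13 + 17 = 30.
Step 3: result = 30

The answer is 30.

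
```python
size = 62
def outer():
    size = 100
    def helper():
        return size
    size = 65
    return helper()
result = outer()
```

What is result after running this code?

Step 1: outer() sets size = 100, then later size = 65.
Step 2: helper() is called after size is reassigned to 65. Closures capture variables by reference, not by value.
Step 3: result = 65

The answer is 65.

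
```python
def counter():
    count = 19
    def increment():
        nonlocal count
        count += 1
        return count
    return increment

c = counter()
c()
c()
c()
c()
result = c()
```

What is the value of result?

Step 1: counter() creates closure with count = 19.
Step 2: Each c() call increments count via nonlocal. After 5 calls: 19 + 5 = 24.
Step 3: result = 24

The answer is 24.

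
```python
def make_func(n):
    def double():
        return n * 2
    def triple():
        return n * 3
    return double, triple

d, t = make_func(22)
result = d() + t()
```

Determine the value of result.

Step 1: Both closures capture the same n = 22.
Step 2: d() = 22 * 2 = 44, t() = 22 * 3 = 66.
Step 3: result = 44 + 66 = 110

The answer is 110.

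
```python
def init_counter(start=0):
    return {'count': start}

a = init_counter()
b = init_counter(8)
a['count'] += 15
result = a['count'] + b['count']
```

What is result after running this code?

Step 1: init_counter() returns a new dict each call (immutable default 0).
Step 2: a = {'count': 0}, b = {'count': 8}.
Step 3: a['count'] += 15 = 15. result = 15 + 8 = 23

The answer is 23.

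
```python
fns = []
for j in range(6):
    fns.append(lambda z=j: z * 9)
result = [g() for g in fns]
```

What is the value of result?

Step 1: Default arg z=j captures j at each iteration.
Step 2: fns[k] has z defaulting to k, returns k * 9.
Step 3: result = [0, 9, 18, 27, 36, 45]

The answer is [0, 9, 18, 27, 36, 45].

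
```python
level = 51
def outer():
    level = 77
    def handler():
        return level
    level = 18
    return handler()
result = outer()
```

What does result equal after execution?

Step 1: outer() sets level = 77, then later level = 18.
Step 2: handler() is called after level is reassigned to 18. Closures capture variables by reference, not by value.
Step 3: result = 18

The answer is 18.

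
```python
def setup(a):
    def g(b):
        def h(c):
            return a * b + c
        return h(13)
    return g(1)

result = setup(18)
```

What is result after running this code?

Step 1: a = 18, b = 1, c = 13.
Step 2: h() computes a * b + c = 18 * 1 + 13 = 31.
Step 3: result = 31

The answer is 31.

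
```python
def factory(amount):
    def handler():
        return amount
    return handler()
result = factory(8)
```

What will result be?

Step 1: factory(8) binds parameter amount = 8.
Step 2: handler() looks up amount in enclosing scope and finds the parameter amount = 8.
Step 3: result = 8

The answer is 8.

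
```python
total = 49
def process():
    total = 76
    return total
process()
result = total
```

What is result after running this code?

Step 1: total = 49 globally.
Step 2: process() creates a LOCAL total = 76 (no global keyword!).
Step 3: The global total is unchanged. result = 49

The answer is 49.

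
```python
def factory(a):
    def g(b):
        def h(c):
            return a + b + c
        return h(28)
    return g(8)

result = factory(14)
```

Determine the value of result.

Step 1: a = 14, b = 8, c = 28 across three nested scopes.
Step 2: h() accesses all three via LEGB rule.
Step 3: result = 14 + 8 + 28 = 50

The answer is 50.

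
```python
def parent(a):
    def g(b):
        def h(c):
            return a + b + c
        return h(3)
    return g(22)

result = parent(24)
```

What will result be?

Step 1: a = 24, b = 22, c = 3 across three nested scopes.
Step 2: h() accesses all three via LEGB rule.
Step 3: result = 24 + 22 + 3 = 49

The answer is 49.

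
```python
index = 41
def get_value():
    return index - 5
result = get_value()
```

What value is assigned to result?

Step 1: index = 41 is defined globally.
Step 2: get_value() looks up index from global scope = 41, then computes 41 - 5 = 36.
Step 3: result = 36

The answer is 36.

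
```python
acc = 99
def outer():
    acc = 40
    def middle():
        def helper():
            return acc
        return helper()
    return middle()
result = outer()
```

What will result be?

Step 1: outer() defines acc = 40. middle() and helper() have no local acc.
Step 2: helper() checks local (none), enclosing middle() (none), enclosing outer() and finds acc = 40.
Step 3: result = 40

The answer is 40.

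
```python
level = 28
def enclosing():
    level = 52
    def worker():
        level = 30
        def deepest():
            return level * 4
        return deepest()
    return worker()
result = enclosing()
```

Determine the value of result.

Step 1: deepest() looks up level through LEGB: not local, finds level = 30 in enclosing worker().
Step 2: Returns 30 * 4 = 120.
Step 3: result = 120

The answer is 120.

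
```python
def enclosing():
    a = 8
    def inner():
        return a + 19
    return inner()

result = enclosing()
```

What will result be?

Step 1: enclosing() defines a = 8.
Step 2: inner() reads a = 8 from enclosing scope, returns 8 + 19 = 27.
Step 3: result = 27

The answer is 27.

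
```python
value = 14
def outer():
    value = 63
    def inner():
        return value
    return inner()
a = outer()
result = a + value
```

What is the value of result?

Step 1: outer() has local value = 63. inner() reads from enclosing.
Step 2: outer() returns 63. Global value = 14 unchanged.
Step 3: result = 63 + 14 = 77

The answer is 77.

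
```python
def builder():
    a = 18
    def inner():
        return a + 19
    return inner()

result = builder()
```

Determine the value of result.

Step 1: builder() defines a = 18.
Step 2: inner() reads a = 18 from enclosing scope, returns 18 + 19 = 37.
Step 3: result = 37

The answer is 37.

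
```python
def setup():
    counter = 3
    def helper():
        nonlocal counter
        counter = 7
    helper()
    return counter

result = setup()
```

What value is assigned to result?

Step 1: setup() sets counter = 3.
Step 2: helper() uses nonlocal to reassign counter = 7.
Step 3: result = 7

The answer is 7.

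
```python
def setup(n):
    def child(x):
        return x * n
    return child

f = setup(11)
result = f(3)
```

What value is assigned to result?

Step 1: setup(11) creates a closure capturing n = 11.
Step 2: f(3) computes 3 * 11 = 33.
Step 3: result = 33

The answer is 33.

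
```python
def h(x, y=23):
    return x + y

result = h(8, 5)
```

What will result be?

Step 1: h(8, 5) overrides default y with 5.
Step 2: Returns 8 + 5 = 13.
Step 3: result = 13

The answer is 13.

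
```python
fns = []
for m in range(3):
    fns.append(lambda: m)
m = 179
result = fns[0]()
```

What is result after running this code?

Step 1: Lambdas capture the variable m by reference, not by value.
Step 2: After the loop, m is reassigned to 179.
Step 3: fns[0]() looks up the current m = 179. result = 179

The answer is 179.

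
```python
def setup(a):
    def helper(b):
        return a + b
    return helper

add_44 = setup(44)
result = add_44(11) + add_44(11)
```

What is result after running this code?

Step 1: add_44 captures a = 44.
Step 2: add_44(11) = 44 + 11 = 55, called twice.
Step 3: result = 55 + 55 = 110

The answer is 110.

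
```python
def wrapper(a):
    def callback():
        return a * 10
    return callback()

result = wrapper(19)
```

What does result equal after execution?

Step 1: wrapper(19) binds parameter a = 19.
Step 2: callback() accesses a = 19 from enclosing scope.
Step 3: result = 19 * 10 = 190

The answer is 190.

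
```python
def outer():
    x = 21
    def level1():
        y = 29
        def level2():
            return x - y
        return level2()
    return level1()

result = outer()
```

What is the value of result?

Step 1: x = 21 in outer. y = 29 in level1.
Step 2: level2() reads x = 21 and y = 29 from enclosing scopes.
Step 3: result = 21 - 29 = -8

The answer is -8.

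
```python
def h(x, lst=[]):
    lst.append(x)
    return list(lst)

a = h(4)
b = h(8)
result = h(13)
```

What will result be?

Step 1: Default list is shared. list() creates copies for return values.
Step 2: Internal list grows: [4] -> [4, 8] -> [4, 8, 13].
Step 3: result = [4, 8, 13]

The answer is [4, 8, 13].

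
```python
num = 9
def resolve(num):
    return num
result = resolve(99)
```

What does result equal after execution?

Step 1: Global num = 9.
Step 2: resolve(99) takes parameter num = 99, which shadows the global.
Step 3: result = 99

The answer is 99.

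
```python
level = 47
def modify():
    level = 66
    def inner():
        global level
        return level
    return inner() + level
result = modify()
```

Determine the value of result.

Step 1: Global level = 47. modify() shadows with local level = 66.
Step 2: inner() uses global keyword, so inner() returns global level = 47.
Step 3: modify() returns 47 + 66 = 113

The answer is 113.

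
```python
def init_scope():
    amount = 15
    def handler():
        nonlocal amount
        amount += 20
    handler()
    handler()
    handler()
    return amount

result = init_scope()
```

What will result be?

Step 1: amount starts at 15.
Step 2: handler() is called 3 times, each adding 20.
Step 3: amount = 15 + 20 * 3 = 75

The answer is 75.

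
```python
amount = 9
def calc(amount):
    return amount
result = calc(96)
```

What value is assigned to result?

Step 1: Global amount = 9.
Step 2: calc(96) takes parameter amount = 96, which shadows the global.
Step 3: result = 96

The answer is 96.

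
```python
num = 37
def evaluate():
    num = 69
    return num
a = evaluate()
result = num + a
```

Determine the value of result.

Step 1: Global num = 37. evaluate() returns local num = 69.
Step 2: a = 69. Global num still = 37.
Step 3: result = 37 + 69 = 106

The answer is 106.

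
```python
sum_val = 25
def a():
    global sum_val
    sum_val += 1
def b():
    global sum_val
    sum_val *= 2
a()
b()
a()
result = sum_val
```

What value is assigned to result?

Step 1: sum_val = 25.
Step 2: a(): sum_val = 25 + 1 = 26.
Step 3: b(): sum_val = 26 * 2 = 52.
Step 4: a(): sum_val = 52 + 1 = 53

The answer is 53.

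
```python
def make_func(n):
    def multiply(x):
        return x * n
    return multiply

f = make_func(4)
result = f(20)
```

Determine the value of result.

Step 1: make_func(4) returns multiply closure with n = 4.
Step 2: f(20) computes 20 * 4 = 80.
Step 3: result = 80

The answer is 80.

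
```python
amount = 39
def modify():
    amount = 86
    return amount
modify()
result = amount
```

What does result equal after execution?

Step 1: Global amount = 39.
Step 2: modify() creates local amount = 86 (shadow, not modification).
Step 3: After modify() returns, global amount is unchanged. result = 39

The answer is 39.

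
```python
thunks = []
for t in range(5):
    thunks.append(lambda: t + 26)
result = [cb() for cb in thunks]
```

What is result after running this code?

Step 1: All lambdas capture t by reference. After the loop, t = 4.
Step 2: Each call returns 4 + 26 = 30.
Step 3: result = [30, 30, 30, 30, 30]

The answer is [30, 30, 30, 30, 30].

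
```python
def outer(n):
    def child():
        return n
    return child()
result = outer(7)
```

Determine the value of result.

Step 1: outer(7) binds parameter n = 7.
Step 2: child() looks up n in enclosing scope and finds the parameter n = 7.
Step 3: result = 7

The answer is 7.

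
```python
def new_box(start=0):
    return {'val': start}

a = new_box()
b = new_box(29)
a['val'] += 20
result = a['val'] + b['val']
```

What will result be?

Step 1: new_box() returns a new dict each call (immutable default 0).
Step 2: a = {'val': 0}, b = {'val': 29}.
Step 3: a['val'] += 20 = 20. result = 20 + 29 = 49

The answer is 49.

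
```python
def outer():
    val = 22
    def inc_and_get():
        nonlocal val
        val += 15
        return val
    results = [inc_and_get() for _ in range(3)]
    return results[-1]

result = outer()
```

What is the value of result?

Step 1: val = 22.
Step 2: Three calls to inc_and_get(), each adding 15.
Step 3: Last value = 22 + 15 * 3 = 67

The answer is 67.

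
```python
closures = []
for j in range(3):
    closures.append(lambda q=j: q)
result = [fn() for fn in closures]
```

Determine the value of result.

Step 1: Default arg q=j captures j at each iteration.
Step 2: Each lambda has its own default: 0, 1, ..., 2.
Step 3: result = [0, 1, 2]

The answer is [0, 1, 2].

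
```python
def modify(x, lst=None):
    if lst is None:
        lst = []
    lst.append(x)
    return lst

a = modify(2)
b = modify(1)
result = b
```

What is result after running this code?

Step 1: None default with guard creates a NEW list each call.
Step 2: a = [2] (fresh list). b = [1] (another fresh list).
Step 3: result = [1] (this is the fix for mutable default)

The answer is [1].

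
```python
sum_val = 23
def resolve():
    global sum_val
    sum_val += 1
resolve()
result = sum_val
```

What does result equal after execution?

Step 1: sum_val = 23 globally.
Step 2: resolve() modifies global sum_val: sum_val += 1 = 24.
Step 3: result = 24

The answer is 24.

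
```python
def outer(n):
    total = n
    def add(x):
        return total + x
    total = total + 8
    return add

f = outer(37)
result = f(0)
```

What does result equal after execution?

Step 1: outer(37) sets total = 37, then total = 37 + 8 = 45.
Step 2: Closures capture by reference, so add sees total = 45.
Step 3: f(0) returns 45 + 0 = 45

The answer is 45.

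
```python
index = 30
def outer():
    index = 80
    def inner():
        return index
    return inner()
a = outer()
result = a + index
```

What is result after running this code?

Step 1: outer() has local index = 80. inner() reads from enclosing.
Step 2: outer() returns 80. Global index = 30 unchanged.
Step 3: result = 80 + 30 = 110

The answer is 110.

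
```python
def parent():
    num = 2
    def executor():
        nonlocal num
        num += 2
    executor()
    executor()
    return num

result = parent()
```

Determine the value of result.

Step 1: num starts at 2.
Step 2: executor() is called 2 times, each adding 2.
Step 3: num = 2 + 2 * 2 = 6

The answer is 6.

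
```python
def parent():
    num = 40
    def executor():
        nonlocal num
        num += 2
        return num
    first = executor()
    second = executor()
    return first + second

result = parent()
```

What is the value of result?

Step 1: num starts at 40.
Step 2: First call: num = 40 + 2 = 42, returns 42.
Step 3: Second call: num = 42 + 2 = 44, returns 44.
Step 4: result = 42 + 44 = 86

The answer is 86.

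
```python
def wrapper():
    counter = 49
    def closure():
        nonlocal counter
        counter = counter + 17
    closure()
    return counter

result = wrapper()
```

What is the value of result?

Step 1: wrapper() sets counter = 49.
Step 2: closure() uses nonlocal to modify counter in wrapper's scope: counter = 49 + 17 = 66.
Step 3: wrapper() returns the modified counter = 66

The answer is 66.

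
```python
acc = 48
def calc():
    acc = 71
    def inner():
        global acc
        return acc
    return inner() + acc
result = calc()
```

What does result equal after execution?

Step 1: Global acc = 48. calc() shadows with local acc = 71.
Step 2: inner() uses global keyword, so inner() returns global acc = 48.
Step 3: calc() returns 48 + 71 = 119

The answer is 119.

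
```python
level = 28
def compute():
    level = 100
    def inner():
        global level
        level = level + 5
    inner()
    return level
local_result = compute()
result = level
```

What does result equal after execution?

Step 1: Global level = 28. compute() creates local level = 100.
Step 2: inner() declares global level and adds 5: global level = 28 + 5 = 33.
Step 3: compute() returns its local level = 100 (unaffected by inner).
Step 4: result = global level = 33

The answer is 33.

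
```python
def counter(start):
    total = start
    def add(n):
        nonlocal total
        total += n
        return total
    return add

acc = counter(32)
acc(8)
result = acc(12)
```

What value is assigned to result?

Step 1: counter(32) creates closure with total = 32.
Step 2: First acc(8): total = 32 + 8 = 40.
Step 3: Second acc(12): total = 40 + 12 = 52. result = 52

The answer is 52.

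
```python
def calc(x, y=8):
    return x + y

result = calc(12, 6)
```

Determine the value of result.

Step 1: calc(12, 6) overrides default y with 6.
Step 2: Returns 12 + 6 = 18.
Step 3: result = 18

The answer is 18.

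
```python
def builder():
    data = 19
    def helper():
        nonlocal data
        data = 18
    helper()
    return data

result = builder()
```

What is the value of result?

Step 1: builder() sets data = 19.
Step 2: helper() uses nonlocal to reassign data = 18.
Step 3: result = 18

The answer is 18.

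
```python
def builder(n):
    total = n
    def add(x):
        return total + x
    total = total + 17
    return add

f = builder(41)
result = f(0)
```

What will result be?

Step 1: builder(41) sets total = 41, then total = 41 + 17 = 58.
Step 2: Closures capture by reference, so add sees total = 58.
Step 3: f(0) returns 58 + 0 = 58

The answer is 58.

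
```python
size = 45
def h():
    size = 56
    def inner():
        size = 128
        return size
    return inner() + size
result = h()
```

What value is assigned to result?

Step 1: h() has local size = 56. inner() has local size = 128.
Step 2: inner() returns its local size = 128.
Step 3: h() returns 128 + its own size (56) = 184

The answer is 184.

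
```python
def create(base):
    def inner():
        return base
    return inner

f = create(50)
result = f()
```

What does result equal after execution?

Step 1: create(50) creates closure capturing base = 50.
Step 2: f() returns the captured base = 50.
Step 3: result = 50

The answer is 50.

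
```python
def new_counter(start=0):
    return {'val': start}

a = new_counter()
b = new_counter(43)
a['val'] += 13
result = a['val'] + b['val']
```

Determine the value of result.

Step 1: new_counter() returns a new dict each call (immutable default 0).
Step 2: a = {'val': 0}, b = {'val': 43}.
Step 3: a['val'] += 13 = 13. result = 13 + 43 = 56

The answer is 56.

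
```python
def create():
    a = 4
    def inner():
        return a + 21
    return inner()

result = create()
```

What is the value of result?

Step 1: create() defines a = 4.
Step 2: inner() reads a = 4 from enclosing scope, returns 4 + 21 = 25.
Step 3: result = 25

The answer is 25.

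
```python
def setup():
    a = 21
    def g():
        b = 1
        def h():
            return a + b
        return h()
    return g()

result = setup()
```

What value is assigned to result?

Step 1: setup() defines a = 21. g() defines b = 1.
Step 2: h() accesses both from enclosing scopes: a = 21, b = 1.
Step 3: result = 21 + 1 = 22

The answer is 22.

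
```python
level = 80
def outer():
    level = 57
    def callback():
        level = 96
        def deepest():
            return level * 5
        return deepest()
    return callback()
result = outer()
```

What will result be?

Step 1: deepest() looks up level through LEGB: not local, finds level = 96 in enclosing callback().
Step 2: Returns 96 * 5 = 480.
Step 3: result = 480

The answer is 480.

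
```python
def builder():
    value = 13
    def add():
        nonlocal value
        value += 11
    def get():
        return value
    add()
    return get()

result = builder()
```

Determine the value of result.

Step 1: value = 13. add() modifies it via nonlocal, get() reads it.
Step 2: add() makes value = 13 + 11 = 24.
Step 3: get() returns 24. result = 24

The answer is 24.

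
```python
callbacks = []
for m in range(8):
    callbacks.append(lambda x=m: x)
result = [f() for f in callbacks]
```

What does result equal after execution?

Step 1: Default arg x=m captures m at each iteration.
Step 2: Each lambda has its own default: 0, 1, ..., 7.
Step 3: result = [0, 1, 2, 3, 4, 5, 6, 7]

The answer is [0, 1, 2, 3, 4, 5, 6, 7].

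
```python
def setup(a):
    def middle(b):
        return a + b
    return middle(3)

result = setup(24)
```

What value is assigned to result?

Step 1: setup(24) passes a = 24.
Step 2: middle(3) has b = 3, reads a = 24 from enclosing.
Step 3: result = 24 + 3 = 27

The answer is 27.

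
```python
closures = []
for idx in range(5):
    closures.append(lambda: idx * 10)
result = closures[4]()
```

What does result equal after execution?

Step 1: All lambdas reference the same variable idx (late binding).
Step 2: After the loop, idx = 4. Every lambda returns idx * 10.
Step 3: closures[4]() = 4 * 10 = 40

The answer is 40.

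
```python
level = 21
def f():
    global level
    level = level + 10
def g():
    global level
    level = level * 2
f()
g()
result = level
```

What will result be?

Step 1: level = 21.
Step 2: f() adds 10: level = 21 + 10 = 31.
Step 3: g() doubles: level = 31 * 2 = 62.
Step 4: result = 62

The answer is 62.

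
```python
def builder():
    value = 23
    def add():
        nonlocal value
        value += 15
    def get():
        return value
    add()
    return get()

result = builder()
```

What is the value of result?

Step 1: value = 23. add() modifies it via nonlocal, get() reads it.
Step 2: add() makes value = 23 + 15 = 38.
Step 3: get() returns 38. result = 38

The answer is 38.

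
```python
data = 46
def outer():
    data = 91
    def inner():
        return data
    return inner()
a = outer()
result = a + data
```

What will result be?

Step 1: outer() has local data = 91. inner() reads from enclosing.
Step 2: outer() returns 91. Global data = 46 unchanged.
Step 3: result = 91 + 46 = 137

The answer is 137.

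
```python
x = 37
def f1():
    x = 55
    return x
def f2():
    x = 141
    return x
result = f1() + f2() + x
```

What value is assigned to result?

Step 1: Each function shadows global x with its own local.
Step 2: f1() returns 55, f2() returns 141.
Step 3: Global x = 37 is unchanged. result = 55 + 141 + 37 = 233

The answer is 233.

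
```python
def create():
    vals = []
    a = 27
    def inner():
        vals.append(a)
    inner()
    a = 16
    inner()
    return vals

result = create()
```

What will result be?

Step 1: a = 27. inner() appends current a to vals.
Step 2: First inner(): appends 27. Then a = 16.
Step 3: Second inner(): appends 16 (closure sees updated a). result = [27, 16]

The answer is [27, 16].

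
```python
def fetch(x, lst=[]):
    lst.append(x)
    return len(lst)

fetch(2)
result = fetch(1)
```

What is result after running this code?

Step 1: Mutable default list persists between calls.
Step 2: First call: lst = [2], len = 1. Second call: lst = [2, 1], len = 2.
Step 3: result = 2

The answer is 2.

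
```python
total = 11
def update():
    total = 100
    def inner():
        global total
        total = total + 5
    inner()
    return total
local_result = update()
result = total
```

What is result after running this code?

Step 1: Global total = 11. update() creates local total = 100.
Step 2: inner() declares global total and adds 5: global total = 11 + 5 = 16.
Step 3: update() returns its local total = 100 (unaffected by inner).
Step 4: result = global total = 16

The answer is 16.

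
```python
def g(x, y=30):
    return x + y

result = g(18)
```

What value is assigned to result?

Step 1: g(18) uses default y = 30.
Step 2: Returns 18 + 30 = 48.
Step 3: result = 48

The answer is 48.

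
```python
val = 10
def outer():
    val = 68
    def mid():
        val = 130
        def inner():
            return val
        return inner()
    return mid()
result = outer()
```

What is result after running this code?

Step 1: Three levels of shadowing: global 10, outer 68, mid 130.
Step 2: inner() finds val = 130 in enclosing mid() scope.
Step 3: result = 130

The answer is 130.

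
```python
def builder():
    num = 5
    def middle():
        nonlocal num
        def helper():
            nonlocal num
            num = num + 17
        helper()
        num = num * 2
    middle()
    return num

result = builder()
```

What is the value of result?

Step 1: num = 5.
Step 2: helper() adds 17: num = 5 + 17 = 22.
Step 3: middle() doubles: num = 22 * 2 = 44.
Step 4: result = 44

The answer is 44.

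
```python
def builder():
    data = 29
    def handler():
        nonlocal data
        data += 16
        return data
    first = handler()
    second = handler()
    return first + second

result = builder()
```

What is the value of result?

Step 1: data starts at 29.
Step 2: First call: data = 29 + 16 = 45, returns 45.
Step 3: Second call: data = 45 + 16 = 61, returns 61.
Step 4: result = 45 + 61 = 106

The answer is 106.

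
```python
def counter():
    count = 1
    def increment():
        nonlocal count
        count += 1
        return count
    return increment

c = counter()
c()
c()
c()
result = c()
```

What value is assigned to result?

Step 1: counter() creates closure with count = 1.
Step 2: Each c() call increments count via nonlocal. After 4 calls: 1 + 4 = 5.
Step 3: result = 5

The answer is 5.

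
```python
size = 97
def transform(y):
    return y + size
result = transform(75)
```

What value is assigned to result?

Step 1: size = 97 is defined globally.
Step 2: transform(75) uses parameter y = 75 and looks up size from global scope = 97.
Step 3: result = 75 + 97 = 172

The answer is 172.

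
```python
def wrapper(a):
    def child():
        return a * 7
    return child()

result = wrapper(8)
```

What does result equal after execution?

Step 1: wrapper(8) binds parameter a = 8.
Step 2: child() accesses a = 8 from enclosing scope.
Step 3: result = 8 * 7 = 56

The answer is 56.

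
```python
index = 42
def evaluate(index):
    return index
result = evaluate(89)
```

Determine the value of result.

Step 1: Global index = 42.
Step 2: evaluate(89) takes parameter index = 89, which shadows the global.
Step 3: result = 89

The answer is 89.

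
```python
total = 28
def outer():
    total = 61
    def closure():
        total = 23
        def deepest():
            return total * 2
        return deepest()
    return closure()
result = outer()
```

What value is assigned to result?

Step 1: deepest() looks up total through LEGB: not local, finds total = 23 in enclosing closure().
Step 2: Returns 23 * 2 = 46.
Step 3: result = 46

The answer is 46.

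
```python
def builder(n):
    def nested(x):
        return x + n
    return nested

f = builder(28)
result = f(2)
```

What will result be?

Step 1: builder(28) creates a closure that captures n = 28.
Step 2: f(2) calls the closure with x = 2, returning 2 + 28 = 30.
Step 3: result = 30

The answer is 30.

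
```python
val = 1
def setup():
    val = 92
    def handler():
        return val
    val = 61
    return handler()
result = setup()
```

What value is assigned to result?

Step 1: setup() sets val = 92, then later val = 61.
Step 2: handler() is called after val is reassigned to 61. Closures capture variables by reference, not by value.
Step 3: result = 61

The answer is 61.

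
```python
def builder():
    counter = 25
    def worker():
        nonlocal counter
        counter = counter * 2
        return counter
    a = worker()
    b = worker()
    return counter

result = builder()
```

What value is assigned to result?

Step 1: counter starts at 25.
Step 2: First worker(): counter = 25 * 2 = 50.
Step 3: Second worker(): counter = 50 * 2 = 100.
Step 4: result = 100

The answer is 100.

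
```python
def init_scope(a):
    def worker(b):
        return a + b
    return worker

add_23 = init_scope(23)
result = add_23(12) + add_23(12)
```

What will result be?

Step 1: add_23 captures a = 23.
Step 2: add_23(12) = 23 + 12 = 35, called twice.
Step 3: result = 35 + 35 = 70

The answer is 70.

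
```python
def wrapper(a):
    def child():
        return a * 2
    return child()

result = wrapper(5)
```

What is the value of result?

Step 1: wrapper(5) binds parameter a = 5.
Step 2: child() accesses a = 5 from enclosing scope.
Step 3: result = 5 * 2 = 10

The answer is 10.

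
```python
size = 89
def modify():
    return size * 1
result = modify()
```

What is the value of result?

Step 1: size = 89 is defined globally.
Step 2: modify() looks up size from global scope = 89, then computes 89 * 1 = 89.
Step 3: result = 89

The answer is 89.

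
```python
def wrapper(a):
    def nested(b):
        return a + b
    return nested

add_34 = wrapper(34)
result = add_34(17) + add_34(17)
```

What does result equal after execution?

Step 1: add_34 captures a = 34.
Step 2: add_34(17) = 34 + 17 = 51, called twice.
Step 3: result = 51 + 51 = 102

The answer is 102.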